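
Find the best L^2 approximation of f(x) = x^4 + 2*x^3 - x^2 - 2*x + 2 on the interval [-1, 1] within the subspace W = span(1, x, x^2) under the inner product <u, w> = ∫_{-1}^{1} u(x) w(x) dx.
g(x) = -x^2/7 - 4*x/5 + 67/35

The best approximation g ∈ W is the orthogonal projection of f onto W. Writing g = a_0 + a_1 x + a_2 x^2, the coefficients solve the normal equations G · a = b where
  G_{ij} = <φ_i, φ_j> and b_i = <f, φ_i>, with φ_0 = 1, φ_1 = x, φ_2 = x^2.
G =
  [2, 0, 2/3]
  [0, 2/3, 0]
  [2/3, 0, 2/5],
b = (56/15, -8/15, 128/105).
Solving gives a_0 = 67/35, a_1 = -4/5, a_2 = -1/7, so
  g(x) = -x^2/7 - 4*x/5 + 67/35.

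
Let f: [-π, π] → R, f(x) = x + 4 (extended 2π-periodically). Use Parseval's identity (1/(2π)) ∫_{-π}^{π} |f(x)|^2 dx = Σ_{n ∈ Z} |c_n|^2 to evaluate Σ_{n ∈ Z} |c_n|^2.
Σ |c_n|^2 = π^2/3 + 16

Expand and integrate term by term over [-π, π]:
  ∫ (x)^2 dx = 1·(2π^3/3); ∫ 2·1·(4)·x dx = 0 (odd integrand); ∫ 4^2 dx = 16·2π.
So (1/(2π)) ∫_{-π}^{π} (x + 4)^2 dx = 1π^2/3 + 16 = π^2/3 + 16.
Parseval ⇒ Σ |c_n|^2 = π^2/3 + 16.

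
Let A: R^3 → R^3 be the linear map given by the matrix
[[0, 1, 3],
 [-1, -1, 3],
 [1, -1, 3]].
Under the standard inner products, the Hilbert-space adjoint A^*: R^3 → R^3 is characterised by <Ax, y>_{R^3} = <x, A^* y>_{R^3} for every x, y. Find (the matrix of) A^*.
A^* = A^T =
[[0, -1, 1],
 [1, -1, -1],
 [3, 3, 3]]

For real matrices with standard dot products, the defining identity <Ax, y> = <x, A^* y> gives (Ax)^T y = x^T (A^*) y, i.e. x^T A^T y = x^T (A^*) y. Since this holds for all x, y, we must have A^* = A^T. Therefore
A^* =
[[0, -1, 1],
 [1, -1, -1],
 [3, 3, 3]].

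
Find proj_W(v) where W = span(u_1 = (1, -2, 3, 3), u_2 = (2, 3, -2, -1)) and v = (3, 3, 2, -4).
proj_W(v) = (489/245, 618/245, -51/35, -129/245)

Set up U = [u_1 | ... | u_2] ∈ R^(4×2). The projector onto W = col(U) is P = U (U^T U)^(-1) U^T.
Compute U^T U =
  [23, -13]
  [-13, 18],
and U^T v = (-9, 15).
Solve U^T U · c = U^T v for the coefficients: c = (33/245, 228/245). The projection is proj_W(v) = U c.
Check: (v - proj_W(v)) · u_1 = 0  (should be 0).
Check: (v - proj_W(v)) · u_2 = 0  (should be 0).
Result: proj_W(v) = (489/245, 618/245, -51/35, -129/245).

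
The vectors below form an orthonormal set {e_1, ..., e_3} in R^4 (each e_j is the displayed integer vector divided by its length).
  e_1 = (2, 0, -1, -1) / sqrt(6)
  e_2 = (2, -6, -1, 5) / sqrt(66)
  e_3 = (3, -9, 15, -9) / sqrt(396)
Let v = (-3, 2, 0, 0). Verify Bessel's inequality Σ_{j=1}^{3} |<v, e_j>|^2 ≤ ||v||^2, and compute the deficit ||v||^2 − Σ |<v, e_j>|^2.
Σ |<v, e_j>|^2 = 51/4; ||v||^2 = 13; deficit = 1/4

Write each e_j = u_j / sqrt(<u_j, u_j>) where u_j is the displayed integer vector. Then <v, e_j> = <v, u_j> / sqrt(<u_j, u_j>), so |<v, e_j>|^2 = <v, u_j>^2 / <u_j, u_j>.
Coefficients: <v, e_1> = -6/sqrt(6), <v, e_2> = -18/sqrt(66), <v, e_3> = -27/sqrt(396).
Square and sum: Σ |<v, e_j>|^2 = 51/4.
Compute ||v||^2 = v·v = 13.
Deficit = 13 − 51/4 = 1/4 ≥ 0, confirming Bessel's inequality. (The deficit equals ||v − Σ <v,e_j> e_j||^2, the squared distance from v to span{e_j}.)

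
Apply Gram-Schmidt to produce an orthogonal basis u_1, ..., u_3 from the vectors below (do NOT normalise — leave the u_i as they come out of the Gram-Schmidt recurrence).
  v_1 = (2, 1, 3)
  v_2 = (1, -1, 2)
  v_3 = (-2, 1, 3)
Orthogonal basis:
  u_1 = (2, 1, 3)
  u_2 = (0, -3/2, 1/2)
  u_3 = (-20/7, 4/7, 12/7)

Apply the Gram-Schmidt recurrence
  u_1 = v_1
  u_i = v_i − Σ_{j<i} ((v_i · u_j) / (u_j · u_j)) · u_j.

Step by step this gives:
  u_1 = (2, 1, 3)
  u_2 = (0, -3/2, 1/2)
  u_3 = (-20/7, 4/7, 12/7)

Orthogonality check:
  u_2 · u_1 = 0 (should be 0)
  u_3 · u_1 = 0 (should be 0)
  u_3 · u_2 = 0 (should be 0)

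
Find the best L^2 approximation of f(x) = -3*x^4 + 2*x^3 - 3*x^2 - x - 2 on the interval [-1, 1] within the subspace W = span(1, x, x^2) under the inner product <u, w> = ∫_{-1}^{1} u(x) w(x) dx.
g(x) = -39*x^2/7 + x/5 - 61/35

The best approximation g ∈ W is the orthogonal projection of f onto W. Writing g = a_0 + a_1 x + a_2 x^2, the coefficients solve the normal equations G · a = b where
  G_{ij} = <φ_i, φ_j> and b_i = <f, φ_i>, with φ_0 = 1, φ_1 = x, φ_2 = x^2.
G =
  [2, 0, 2/3]
  [0, 2/3, 0]
  [2/3, 0, 2/5],
b = (-36/5, 2/15, -356/105).
Solving gives a_0 = -61/35, a_1 = 1/5, a_2 = -39/7, so
  g(x) = -39*x^2/7 + x/5 - 61/35.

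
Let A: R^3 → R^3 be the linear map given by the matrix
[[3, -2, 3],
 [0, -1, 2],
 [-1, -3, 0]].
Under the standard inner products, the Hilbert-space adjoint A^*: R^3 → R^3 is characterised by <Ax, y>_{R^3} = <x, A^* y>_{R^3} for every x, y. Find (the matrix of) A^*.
A^* = A^T =
[[3, 0, -1],
 [-2, -1, -3],
 [3, 2, 0]]

For real matrices with standard dot products, the defining identity <Ax, y> = <x, A^* y> gives (Ax)^T y = x^T (A^*) y, i.e. x^T A^T y = x^T (A^*) y. Since this holds for all x, y, we must have A^* = A^T. Therefore
A^* =
[[3, 0, -1],
 [-2, -1, -3],
 [3, 2, 0]].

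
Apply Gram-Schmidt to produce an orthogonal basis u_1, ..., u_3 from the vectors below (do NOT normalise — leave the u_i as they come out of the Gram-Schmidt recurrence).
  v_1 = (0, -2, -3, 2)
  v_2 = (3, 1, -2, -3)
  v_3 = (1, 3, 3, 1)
Orthogonal basis:
  u_1 = (0, -2, -3, 2)
  u_2 = (3, 13/17, -40/17, -47/17)
  u_3 = (206/129, 628/387, 92/387, 766/387)

Apply the Gram-Schmidt recurrence
  u_1 = v_1
  u_i = v_i − Σ_{j<i} ((v_i · u_j) / (u_j · u_j)) · u_j.

Step by step this gives:
  u_1 = (0, -2, -3, 2)
  u_2 = (3, 13/17, -40/17, -47/17)
  u_3 = (206/129, 628/387, 92/387, 766/387)

Orthogonality check:
  u_2 · u_1 = 0 (should be 0)
  u_3 · u_1 = 0 (should be 0)
  u_3 · u_2 = 0 (should be 0)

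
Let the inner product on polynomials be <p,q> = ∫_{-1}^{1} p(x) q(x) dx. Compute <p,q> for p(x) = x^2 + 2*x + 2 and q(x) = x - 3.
<p,q> = -38/3

Expand the product: p(x)·q(x) = x^3 - x^2 - 4*x - 6.
∫_{-1}^{1} of each monomial x^k gives [2/(k+1) if k even, 0 if k odd]. Integrating term-by-term (or equivalently evaluating the antiderivative F(x) = x^4/4 - x^3/3 - 2*x^2 - 6*x at the endpoints):
  F(1) − F(−1) = -97/12 − (55/12) = -38/3.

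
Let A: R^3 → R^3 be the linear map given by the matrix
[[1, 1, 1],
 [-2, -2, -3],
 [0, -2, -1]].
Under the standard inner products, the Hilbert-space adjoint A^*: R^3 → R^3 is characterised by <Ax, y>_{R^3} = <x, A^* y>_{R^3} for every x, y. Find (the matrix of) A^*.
A^* = A^T =
[[1, -2, 0],
 [1, -2, -2],
 [1, -3, -1]]

For real matrices with standard dot products, the defining identity <Ax, y> = <x, A^* y> gives (Ax)^T y = x^T (A^*) y, i.e. x^T A^T y = x^T (A^*) y. Since this holds for all x, y, we must have A^* = A^T. Therefore
A^* =
[[1, -2, 0],
 [1, -2, -2],
 [1, -3, -1]].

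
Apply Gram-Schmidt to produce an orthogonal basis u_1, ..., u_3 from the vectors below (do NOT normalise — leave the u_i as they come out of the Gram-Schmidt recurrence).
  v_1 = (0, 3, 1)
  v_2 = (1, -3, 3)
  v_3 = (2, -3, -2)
Orthogonal basis:
  u_1 = (0, 3, 1)
  u_2 = (1, -6/5, 18/5)
  u_3 = (162/77, 27/154, -81/154)

Apply the Gram-Schmidt recurrence
  u_1 = v_1
  u_i = v_i − Σ_{j<i} ((v_i · u_j) / (u_j · u_j)) · u_j.

Step by step this gives:
  u_1 = (0, 3, 1)
  u_2 = (1, -6/5, 18/5)
  u_3 = (162/77, 27/154, -81/154)

Orthogonality check:
  u_2 · u_1 = 0 (should be 0)
  u_3 · u_1 = 0 (should be 0)
  u_3 · u_2 = 0 (should be 0)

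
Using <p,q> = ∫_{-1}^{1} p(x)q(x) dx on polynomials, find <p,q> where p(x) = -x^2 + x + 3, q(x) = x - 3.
<p,q> = -46/3

Expand the product: p(x)·q(x) = -x^3 + 4*x^2 - 9.
∫_{-1}^{1} of each monomial x^k gives [2/(k+1) if k even, 0 if k odd]. Integrating term-by-term (or equivalently evaluating the antiderivative F(x) = -x^4/4 + 4*x^3/3 - 9*x at the endpoints):
  F(1) − F(−1) = -95/12 − (89/12) = -46/3.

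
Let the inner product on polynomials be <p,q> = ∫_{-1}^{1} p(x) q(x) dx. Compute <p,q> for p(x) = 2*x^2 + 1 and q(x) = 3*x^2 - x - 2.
<p,q> = -34/15

Expand the product: p(x)·q(x) = 6*x^4 - 2*x^3 - x^2 - x - 2.
∫_{-1}^{1} of each monomial x^k gives [2/(k+1) if k even, 0 if k odd]. Integrating term-by-term (or equivalently evaluating the antiderivative F(x) = 6*x^5/5 - x^4/2 - x^3/3 - x^2/2 - 2*x at the endpoints):
  F(1) − F(−1) = -32/15 − (2/15) = -34/15.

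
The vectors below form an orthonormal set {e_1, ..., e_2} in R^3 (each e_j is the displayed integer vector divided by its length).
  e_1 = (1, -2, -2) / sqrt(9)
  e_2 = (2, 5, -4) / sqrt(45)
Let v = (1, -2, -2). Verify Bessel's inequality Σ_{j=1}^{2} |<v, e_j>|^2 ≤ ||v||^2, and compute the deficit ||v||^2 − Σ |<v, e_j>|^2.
Σ |<v, e_j>|^2 = 9; ||v||^2 = 9; deficit = 0

Write each e_j = u_j / sqrt(<u_j, u_j>) where u_j is the displayed integer vector. Then <v, e_j> = <v, u_j> / sqrt(<u_j, u_j>), so |<v, e_j>|^2 = <v, u_j>^2 / <u_j, u_j>.
Coefficients: <v, e_1> = 9/sqrt(9), <v, e_2> = 0/sqrt(45).
Square and sum: Σ |<v, e_j>|^2 = 9.
Compute ||v||^2 = v·v = 9.
Deficit = 9 − 9 = 0 ≥ 0, confirming Bessel's inequality. (The deficit equals ||v − Σ <v,e_j> e_j||^2, the squared distance from v to span{e_j}.)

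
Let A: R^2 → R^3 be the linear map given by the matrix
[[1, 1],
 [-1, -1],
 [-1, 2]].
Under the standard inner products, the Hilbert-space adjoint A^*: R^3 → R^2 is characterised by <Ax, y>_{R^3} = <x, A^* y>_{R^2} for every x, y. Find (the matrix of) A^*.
A^* = A^T =
[[1, -1, -1],
 [1, -1, 2]]

For real matrices with standard dot products, the defining identity <Ax, y> = <x, A^* y> gives (Ax)^T y = x^T (A^*) y, i.e. x^T A^T y = x^T (A^*) y. Since this holds for all x, y, we must have A^* = A^T. Therefore
A^* =
[[1, -1, -1],
 [1, -1, 2]].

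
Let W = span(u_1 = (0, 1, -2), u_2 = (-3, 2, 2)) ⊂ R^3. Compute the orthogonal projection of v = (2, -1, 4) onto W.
proj_W(v) = (2/3, -7/3, 10/3)

Set up U = [u_1 | ... | u_2] ∈ R^(3×2). The projector onto W = col(U) is P = U (U^T U)^(-1) U^T.
Compute U^T U =
  [5, -2]
  [-2, 17],
and U^T v = (-9, 0).
Solve U^T U · c = U^T v for the coefficients: c = (-17/9, -2/9). The projection is proj_W(v) = U c.
Check: (v - proj_W(v)) · u_1 = 0  (should be 0).
Check: (v - proj_W(v)) · u_2 = 0  (should be 0).
Result: proj_W(v) = (2/3, -7/3, 10/3).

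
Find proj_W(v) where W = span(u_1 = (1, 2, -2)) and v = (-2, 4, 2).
proj_W(v) = (2/9, 4/9, -4/9)

Set up U = [u_1 | ... | u_1] ∈ R^(3×1). The projector onto W = col(U) is P = U (U^T U)^(-1) U^T.
Compute U^T U =
  [9],
and U^T v = (2).
Solve U^T U · c = U^T v for the coefficients: c = (2/9). The projection is proj_W(v) = U c.
Check: (v - proj_W(v)) · u_1 = 0  (should be 0).
Result: proj_W(v) = (2/9, 4/9, -4/9).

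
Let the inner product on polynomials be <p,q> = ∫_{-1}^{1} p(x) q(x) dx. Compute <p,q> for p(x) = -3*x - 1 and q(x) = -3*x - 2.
<p,q> = 10

Expand the product: p(x)·q(x) = 9*x^2 + 9*x + 2.
∫_{-1}^{1} of each monomial x^k gives [2/(k+1) if k even, 0 if k odd]. Integrating term-by-term (or equivalently evaluating the antiderivative F(x) = 3*x^3 + 9*x^2/2 + 2*x at the endpoints):
  F(1) − F(−1) = 19/2 − (-1/2) = 10.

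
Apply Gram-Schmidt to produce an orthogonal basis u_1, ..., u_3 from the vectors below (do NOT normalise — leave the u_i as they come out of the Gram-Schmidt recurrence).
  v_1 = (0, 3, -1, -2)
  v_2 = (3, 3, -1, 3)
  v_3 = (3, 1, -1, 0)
Orthogonal basis:
  u_1 = (0, 3, -1, -2)
  u_2 = (3, 15/7, -5/7, 25/7)
  u_3 = (315/188, -151/188, -75/188, -189/188)

Apply the Gram-Schmidt recurrence
  u_1 = v_1
  u_i = v_i − Σ_{j<i} ((v_i · u_j) / (u_j · u_j)) · u_j.

Step by step this gives:
  u_1 = (0, 3, -1, -2)
  u_2 = (3, 15/7, -5/7, 25/7)
  u_3 = (315/188, -151/188, -75/188, -189/188)

Orthogonality check:
  u_2 · u_1 = 0 (should be 0)
  u_3 · u_1 = 0 (should be 0)
  u_3 · u_2 = 0 (should be 0)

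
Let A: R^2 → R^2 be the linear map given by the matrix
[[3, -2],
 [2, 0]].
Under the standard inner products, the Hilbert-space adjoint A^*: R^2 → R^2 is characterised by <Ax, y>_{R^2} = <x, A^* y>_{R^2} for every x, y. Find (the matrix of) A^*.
A^* = A^T =
[[3, 2],
 [-2, 0]]

For real matrices with standard dot products, the defining identity <Ax, y> = <x, A^* y> gives (Ax)^T y = x^T (A^*) y, i.e. x^T A^T y = x^T (A^*) y. Since this holds for all x, y, we must have A^* = A^T. Therefore
A^* =
[[3, 2],
 [-2, 0]].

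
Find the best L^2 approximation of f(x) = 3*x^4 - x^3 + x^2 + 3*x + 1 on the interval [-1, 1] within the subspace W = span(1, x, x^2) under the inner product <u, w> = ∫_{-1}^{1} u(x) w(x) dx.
g(x) = 25*x^2/7 + 12*x/5 + 26/35

The best approximation g ∈ W is the orthogonal projection of f onto W. Writing g = a_0 + a_1 x + a_2 x^2, the coefficients solve the normal equations G · a = b where
  G_{ij} = <φ_i, φ_j> and b_i = <f, φ_i>, with φ_0 = 1, φ_1 = x, φ_2 = x^2.
G =
  [2, 0, 2/3]
  [0, 2/3, 0]
  [2/3, 0, 2/5],
b = (58/15, 8/5, 202/105).
Solving gives a_0 = 26/35, a_1 = 12/5, a_2 = 25/7, so
  g(x) = 25*x^2/7 + 12*x/5 + 26/35.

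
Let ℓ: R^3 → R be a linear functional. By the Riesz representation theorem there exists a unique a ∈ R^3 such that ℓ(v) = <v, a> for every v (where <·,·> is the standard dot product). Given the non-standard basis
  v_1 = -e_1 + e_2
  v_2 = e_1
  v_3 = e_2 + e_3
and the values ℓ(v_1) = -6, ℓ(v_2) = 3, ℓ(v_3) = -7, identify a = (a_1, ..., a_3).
a = (3, -3, -4)

Write a = (a_1, ..., a_3) in the standard basis. For each basis vector v_i, ℓ(v_i) = <v_i, a> is a linear equation in the a_j's. Collect the n equations into a matrix system V a = ℓ, where row i of V is v_i (expressed in the standard basis). Since V is invertible (lower-triangular with 1s on the diagonal, up to permutation), solve by back-substitution:
  V =
[[-1, 1, 0],
 [1, 0, 0],
 [0, 1, 1]]
  V a = (-6, 3, -7)
Solving gives a = (3, -3, -4).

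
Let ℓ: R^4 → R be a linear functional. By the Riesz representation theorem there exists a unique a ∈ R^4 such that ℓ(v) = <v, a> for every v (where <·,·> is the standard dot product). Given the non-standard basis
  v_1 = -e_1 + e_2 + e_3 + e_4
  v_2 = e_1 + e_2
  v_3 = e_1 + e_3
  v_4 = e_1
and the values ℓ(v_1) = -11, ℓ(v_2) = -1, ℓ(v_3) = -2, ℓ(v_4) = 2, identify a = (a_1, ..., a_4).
a = (2, -3, -4, -2)

Write a = (a_1, ..., a_4) in the standard basis. For each basis vector v_i, ℓ(v_i) = <v_i, a> is a linear equation in the a_j's. Collect the n equations into a matrix system V a = ℓ, where row i of V is v_i (expressed in the standard basis). Since V is invertible (lower-triangular with 1s on the diagonal, up to permutation), solve by back-substitution:
  V =
[[-1, 1, 1, 1],
 [1, 1, 0, 0],
 [1, 0, 1, 0],
 [1, 0, 0, 0]]
  V a = (-11, -1, -2, 2)
Solving gives a = (2, -3, -4, -2).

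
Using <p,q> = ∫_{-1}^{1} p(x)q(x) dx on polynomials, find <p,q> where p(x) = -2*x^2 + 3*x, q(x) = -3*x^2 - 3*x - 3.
<p,q> = 2/5

Expand the product: p(x)·q(x) = 6*x^4 - 3*x^3 - 3*x^2 - 9*x.
∫_{-1}^{1} of each monomial x^k gives [2/(k+1) if k even, 0 if k odd]. Integrating term-by-term (or equivalently evaluating the antiderivative F(x) = 6*x^5/5 - 3*x^4/4 - x^3 - 9*x^2/2 at the endpoints):
  F(1) − F(−1) = -101/20 − (-109/20) = 2/5.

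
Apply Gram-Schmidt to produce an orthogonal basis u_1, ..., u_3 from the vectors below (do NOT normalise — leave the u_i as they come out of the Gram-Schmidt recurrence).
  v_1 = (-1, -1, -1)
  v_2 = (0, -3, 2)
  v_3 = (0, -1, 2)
Orthogonal basis:
  u_1 = (-1, -1, -1)
  u_2 = (1/3, -8/3, 7/3)
  u_3 = (-10/19, 4/19, 6/19)

Apply the Gram-Schmidt recurrence
  u_1 = v_1
  u_i = v_i − Σ_{j<i} ((v_i · u_j) / (u_j · u_j)) · u_j.

Step by step this gives:
  u_1 = (-1, -1, -1)
  u_2 = (1/3, -8/3, 7/3)
  u_3 = (-10/19, 4/19, 6/19)

Orthogonality check:
  u_2 · u_1 = 0 (should be 0)
  u_3 · u_1 = 0 (should be 0)
  u_3 · u_2 = 0 (should be 0)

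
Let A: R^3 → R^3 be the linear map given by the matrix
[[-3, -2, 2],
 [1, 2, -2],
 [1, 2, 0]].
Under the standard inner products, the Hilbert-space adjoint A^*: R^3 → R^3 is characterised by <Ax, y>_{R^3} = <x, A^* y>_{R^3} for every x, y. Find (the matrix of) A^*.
A^* = A^T =
[[-3, 1, 1],
 [-2, 2, 2],
 [2, -2, 0]]

For real matrices with standard dot products, the defining identity <Ax, y> = <x, A^* y> gives (Ax)^T y = x^T (A^*) y, i.e. x^T A^T y = x^T (A^*) y. Since this holds for all x, y, we must have A^* = A^T. Therefore
A^* =
[[-3, 1, 1],
 [-2, 2, 2],
 [2, -2, 0]].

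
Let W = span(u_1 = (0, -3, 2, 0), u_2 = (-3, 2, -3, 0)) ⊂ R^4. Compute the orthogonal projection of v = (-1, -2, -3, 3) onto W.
proj_W(v) = (-156/71, -40/71, -60/71, 0)

Set up U = [u_1 | ... | u_2] ∈ R^(4×2). The projector onto W = col(U) is P = U (U^T U)^(-1) U^T.
Compute U^T U =
  [13, -12]
  [-12, 22],
and U^T v = (0, 8).
Solve U^T U · c = U^T v for the coefficients: c = (48/71, 52/71). The projection is proj_W(v) = U c.
Check: (v - proj_W(v)) · u_1 = 0  (should be 0).
Check: (v - proj_W(v)) · u_2 = 0  (should be 0).
Result: proj_W(v) = (-156/71, -40/71, -60/71, 0).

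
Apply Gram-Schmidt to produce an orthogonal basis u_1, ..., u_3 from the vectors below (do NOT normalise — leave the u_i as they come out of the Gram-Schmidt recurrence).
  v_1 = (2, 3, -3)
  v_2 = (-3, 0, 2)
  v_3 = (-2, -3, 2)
Orthogonal basis:
  u_1 = (2, 3, -3)
  u_2 = (-21/11, 18/11, 4/11)
  u_3 = (-27/71, -45/142, -81/142)

Apply the Gram-Schmidt recurrence
  u_1 = v_1
  u_i = v_i − Σ_{j<i} ((v_i · u_j) / (u_j · u_j)) · u_j.

Step by step this gives:
  u_1 = (2, 3, -3)
  u_2 = (-21/11, 18/11, 4/11)
  u_3 = (-27/71, -45/142, -81/142)

Orthogonality check:
  u_2 · u_1 = 0 (should be 0)
  u_3 · u_1 = 0 (should be 0)
  u_3 · u_2 = 0 (should be 0)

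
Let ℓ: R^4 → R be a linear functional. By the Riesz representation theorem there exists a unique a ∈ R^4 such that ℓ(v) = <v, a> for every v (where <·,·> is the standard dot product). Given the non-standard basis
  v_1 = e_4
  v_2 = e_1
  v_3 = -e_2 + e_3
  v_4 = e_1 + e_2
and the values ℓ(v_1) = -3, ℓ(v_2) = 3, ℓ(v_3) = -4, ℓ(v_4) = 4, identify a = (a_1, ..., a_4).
a = (3, 1, -3, -3)

Write a = (a_1, ..., a_4) in the standard basis. For each basis vector v_i, ℓ(v_i) = <v_i, a> is a linear equation in the a_j's. Collect the n equations into a matrix system V a = ℓ, where row i of V is v_i (expressed in the standard basis). Since V is invertible (lower-triangular with 1s on the diagonal, up to permutation), solve by back-substitution:
  V =
[[0, 0, 0, 1],
 [1, 0, 0, 0],
 [0, -1, 1, 0],
 [1, 1, 0, 0]]
  V a = (-3, 3, -4, 4)
Solving gives a = (3, 1, -3, -3).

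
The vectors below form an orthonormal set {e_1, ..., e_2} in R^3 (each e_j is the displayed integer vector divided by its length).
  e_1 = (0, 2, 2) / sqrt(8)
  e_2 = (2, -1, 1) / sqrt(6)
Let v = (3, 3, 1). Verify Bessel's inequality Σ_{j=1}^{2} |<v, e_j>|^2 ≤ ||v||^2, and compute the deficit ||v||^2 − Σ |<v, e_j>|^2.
Σ |<v, e_j>|^2 = 32/3; ||v||^2 = 19; deficit = 25/3

Write each e_j = u_j / sqrt(<u_j, u_j>) where u_j is the displayed integer vector. Then <v, e_j> = <v, u_j> / sqrt(<u_j, u_j>), so |<v, e_j>|^2 = <v, u_j>^2 / <u_j, u_j>.
Coefficients: <v, e_1> = 8/sqrt(8), <v, e_2> = 4/sqrt(6).
Square and sum: Σ |<v, e_j>|^2 = 32/3.
Compute ||v||^2 = v·v = 19.
Deficit = 19 − 32/3 = 25/3 ≥ 0, confirming Bessel's inequality. (The deficit equals ||v − Σ <v,e_j> e_j||^2, the squared distance from v to span{e_j}.)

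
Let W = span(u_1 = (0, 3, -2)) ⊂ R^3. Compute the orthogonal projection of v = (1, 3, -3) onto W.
proj_W(v) = (0, 45/13, -30/13)

Set up U = [u_1 | ... | u_1] ∈ R^(3×1). The projector onto W = col(U) is P = U (U^T U)^(-1) U^T.
Compute U^T U =
  [13],
and U^T v = (15).
Solve U^T U · c = U^T v for the coefficients: c = (15/13). The projection is proj_W(v) = U c.
Check: (v - proj_W(v)) · u_1 = 0  (should be 0).
Result: proj_W(v) = (0, 45/13, -30/13).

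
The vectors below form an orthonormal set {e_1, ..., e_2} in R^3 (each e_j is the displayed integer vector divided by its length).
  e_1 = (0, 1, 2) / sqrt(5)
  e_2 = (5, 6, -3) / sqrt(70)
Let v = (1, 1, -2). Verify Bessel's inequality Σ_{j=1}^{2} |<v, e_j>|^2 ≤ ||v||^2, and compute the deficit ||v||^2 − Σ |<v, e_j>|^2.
Σ |<v, e_j>|^2 = 83/14; ||v||^2 = 6; deficit = 1/14

Write each e_j = u_j / sqrt(<u_j, u_j>) where u_j is the displayed integer vector. Then <v, e_j> = <v, u_j> / sqrt(<u_j, u_j>), so |<v, e_j>|^2 = <v, u_j>^2 / <u_j, u_j>.
Coefficients: <v, e_1> = -3/sqrt(5), <v, e_2> = 17/sqrt(70).
Square and sum: Σ |<v, e_j>|^2 = 83/14.
Compute ||v||^2 = v·v = 6.
Deficit = 6 − 83/14 = 1/14 ≥ 0, confirming Bessel's inequality. (The deficit equals ||v − Σ <v,e_j> e_j||^2, the squared distance from v to span{e_j}.)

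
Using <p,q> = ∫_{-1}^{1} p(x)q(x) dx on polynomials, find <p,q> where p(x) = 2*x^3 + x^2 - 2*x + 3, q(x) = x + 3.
<p,q> = 292/15

Expand the product: p(x)·q(x) = 2*x^4 + 7*x^3 + x^2 - 3*x + 9.
∫_{-1}^{1} of each monomial x^k gives [2/(k+1) if k even, 0 if k odd]. Integrating term-by-term (or equivalently evaluating the antiderivative F(x) = 2*x^5/5 + 7*x^4/4 + x^3/3 - 3*x^2/2 + 9*x at the endpoints):
  F(1) − F(−1) = 599/60 − (-569/60) = 292/15.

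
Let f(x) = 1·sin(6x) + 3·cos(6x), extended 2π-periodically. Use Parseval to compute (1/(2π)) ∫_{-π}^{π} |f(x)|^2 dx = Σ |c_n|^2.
Σ |c_n|^2 = 5

Expand |f|^2 and use orthogonality of {sin(nx), cos(mx)} on [-π, π]:
  ∫_{-π}^{π} sin(nx)^2 dx = π, ∫ cos(mx)^2 dx = π, and cross terms integrate to 0.
So ∫_{-π}^{π} f(x)^2 dx = 1^2 · π + 3^2 · π = (1 + 9)π.
Divide by 2π: (1 + 9)/2 = 5.
By Parseval, this equals Σ |c_n|^2.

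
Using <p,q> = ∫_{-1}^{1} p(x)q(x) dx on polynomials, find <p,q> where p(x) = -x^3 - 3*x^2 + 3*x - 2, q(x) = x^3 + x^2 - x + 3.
<p,q> = -2228/105

Expand the product: p(x)·q(x) = -x^6 - 4*x^5 + x^4 + x^3 - 14*x^2 + 11*x - 6.
∫_{-1}^{1} of each monomial x^k gives [2/(k+1) if k even, 0 if k odd]. Integrating term-by-term (or equivalently evaluating the antiderivative F(x) = -x^7/7 - 2*x^6/3 + x^5/5 + x^4/4 - 14*x^3/3 + 11*x^2/2 - 6*x at the endpoints):
  F(1) − F(−1) = -2321/420 − (2197/140) = -2228/105.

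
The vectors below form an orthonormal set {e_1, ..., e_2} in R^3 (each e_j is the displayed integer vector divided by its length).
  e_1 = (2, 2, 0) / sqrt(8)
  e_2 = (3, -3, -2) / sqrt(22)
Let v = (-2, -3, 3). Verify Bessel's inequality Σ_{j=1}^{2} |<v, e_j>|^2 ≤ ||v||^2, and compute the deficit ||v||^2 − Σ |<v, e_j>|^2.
Σ |<v, e_j>|^2 = 142/11; ||v||^2 = 22; deficit = 100/11

Write each e_j = u_j / sqrt(<u_j, u_j>) where u_j is the displayed integer vector. Then <v, e_j> = <v, u_j> / sqrt(<u_j, u_j>), so |<v, e_j>|^2 = <v, u_j>^2 / <u_j, u_j>.
Coefficients: <v, e_1> = -10/sqrt(8), <v, e_2> = -3/sqrt(22).
Square and sum: Σ |<v, e_j>|^2 = 142/11.
Compute ||v||^2 = v·v = 22.
Deficit = 22 − 142/11 = 100/11 ≥ 0, confirming Bessel's inequality. (The deficit equals ||v − Σ <v,e_j> e_j||^2, the squared distance from v to span{e_j}.)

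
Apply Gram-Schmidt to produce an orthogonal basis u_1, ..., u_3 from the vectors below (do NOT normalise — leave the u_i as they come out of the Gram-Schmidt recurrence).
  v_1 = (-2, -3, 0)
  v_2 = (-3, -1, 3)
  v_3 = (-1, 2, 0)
Orthogonal basis:
  u_1 = (-2, -3, 0)
  u_2 = (-21/13, 14/13, 3)
  u_3 = (-189/166, 63/83, -147/166)

Apply the Gram-Schmidt recurrence
  u_1 = v_1
  u_i = v_i − Σ_{j<i} ((v_i · u_j) / (u_j · u_j)) · u_j.

Step by step this gives:
  u_1 = (-2, -3, 0)
  u_2 = (-21/13, 14/13, 3)
  u_3 = (-189/166, 63/83, -147/166)

Orthogonality check:
  u_2 · u_1 = 0 (should be 0)
  u_3 · u_1 = 0 (should be 0)
  u_3 · u_2 = 0 (should be 0)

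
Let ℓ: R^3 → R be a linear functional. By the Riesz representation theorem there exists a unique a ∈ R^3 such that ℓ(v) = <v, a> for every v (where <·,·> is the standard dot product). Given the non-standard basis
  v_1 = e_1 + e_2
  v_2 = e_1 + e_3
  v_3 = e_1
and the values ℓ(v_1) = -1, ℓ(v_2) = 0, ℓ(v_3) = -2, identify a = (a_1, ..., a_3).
a = (-2, 1, 2)

Write a = (a_1, ..., a_3) in the standard basis. For each basis vector v_i, ℓ(v_i) = <v_i, a> is a linear equation in the a_j's. Collect the n equations into a matrix system V a = ℓ, where row i of V is v_i (expressed in the standard basis). Since V is invertible (lower-triangular with 1s on the diagonal, up to permutation), solve by back-substitution:
  V =
[[1, 1, 0],
 [1, 0, 1],
 [1, 0, 0]]
  V a = (-1, 0, -2)
Solving gives a = (-2, 1, 2).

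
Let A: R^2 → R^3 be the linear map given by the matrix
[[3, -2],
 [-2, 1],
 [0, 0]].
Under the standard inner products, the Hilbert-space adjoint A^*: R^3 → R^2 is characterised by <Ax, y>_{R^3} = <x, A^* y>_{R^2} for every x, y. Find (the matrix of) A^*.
A^* = A^T =
[[3, -2, 0],
 [-2, 1, 0]]

For real matrices with standard dot products, the defining identity <Ax, y> = <x, A^* y> gives (Ax)^T y = x^T (A^*) y, i.e. x^T A^T y = x^T (A^*) y. Since this holds for all x, y, we must have A^* = A^T. Therefore
A^* =
[[3, -2, 0],
 [-2, 1, 0]].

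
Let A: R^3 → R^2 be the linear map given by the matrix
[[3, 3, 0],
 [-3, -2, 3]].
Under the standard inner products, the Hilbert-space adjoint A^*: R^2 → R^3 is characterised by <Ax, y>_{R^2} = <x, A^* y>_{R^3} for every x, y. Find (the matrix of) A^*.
A^* = A^T =
[[3, -3],
 [3, -2],
 [0, 3]]

For real matrices with standard dot products, the defining identity <Ax, y> = <x, A^* y> gives (Ax)^T y = x^T (A^*) y, i.e. x^T A^T y = x^T (A^*) y. Since this holds for all x, y, we must have A^* = A^T. Therefore
A^* =
[[3, -3],
 [3, -2],
 [0, 3]].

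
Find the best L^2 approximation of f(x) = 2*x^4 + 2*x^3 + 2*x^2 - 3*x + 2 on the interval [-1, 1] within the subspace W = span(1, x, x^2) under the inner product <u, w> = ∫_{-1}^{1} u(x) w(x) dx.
g(x) = 26*x^2/7 - 9*x/5 + 64/35

The best approximation g ∈ W is the orthogonal projection of f onto W. Writing g = a_0 + a_1 x + a_2 x^2, the coefficients solve the normal equations G · a = b where
  G_{ij} = <φ_i, φ_j> and b_i = <f, φ_i>, with φ_0 = 1, φ_1 = x, φ_2 = x^2.
G =
  [2, 0, 2/3]
  [0, 2/3, 0]
  [2/3, 0, 2/5],
b = (92/15, -6/5, 284/105).
Solving gives a_0 = 64/35, a_1 = -9/5, a_2 = 26/7, so
  g(x) = 26*x^2/7 - 9*x/5 + 64/35.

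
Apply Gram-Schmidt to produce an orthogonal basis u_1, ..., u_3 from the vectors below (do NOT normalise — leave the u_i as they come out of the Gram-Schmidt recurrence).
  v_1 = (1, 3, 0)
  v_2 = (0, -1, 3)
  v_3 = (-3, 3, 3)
Orthogonal basis:
  u_1 = (1, 3, 0)
  u_2 = (3/10, -1/10, 3)
  u_3 = (-27/7, 9/7, 3/7)

Apply the Gram-Schmidt recurrence
  u_1 = v_1
  u_i = v_i − Σ_{j<i} ((v_i · u_j) / (u_j · u_j)) · u_j.

Step by step this gives:
  u_1 = (1, 3, 0)
  u_2 = (3/10, -1/10, 3)
  u_3 = (-27/7, 9/7, 3/7)

Orthogonality check:
  u_2 · u_1 = 0 (should be 0)
  u_3 · u_1 = 0 (should be 0)
  u_3 · u_2 = 0 (should be 0)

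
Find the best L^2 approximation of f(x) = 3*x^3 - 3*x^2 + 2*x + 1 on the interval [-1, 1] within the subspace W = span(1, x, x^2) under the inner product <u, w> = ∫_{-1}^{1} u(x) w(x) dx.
g(x) = -3*x^2 + 19*x/5 + 1

The best approximation g ∈ W is the orthogonal projection of f onto W. Writing g = a_0 + a_1 x + a_2 x^2, the coefficients solve the normal equations G · a = b where
  G_{ij} = <φ_i, φ_j> and b_i = <f, φ_i>, with φ_0 = 1, φ_1 = x, φ_2 = x^2.
G =
  [2, 0, 2/3]
  [0, 2/3, 0]
  [2/3, 0, 2/5],
b = (0, 38/15, -8/15).
Solving gives a_0 = 1, a_1 = 19/5, a_2 = -3, so
  g(x) = -3*x^2 + 19*x/5 + 1.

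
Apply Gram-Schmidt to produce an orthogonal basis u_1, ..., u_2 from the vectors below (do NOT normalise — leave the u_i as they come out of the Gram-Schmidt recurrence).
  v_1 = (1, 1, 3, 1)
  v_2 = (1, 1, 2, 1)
Orthogonal basis:
  u_1 = (1, 1, 3, 1)
  u_2 = (1/4, 1/4, -1/4, 1/4)

Apply the Gram-Schmidt recurrence
  u_1 = v_1
  u_i = v_i − Σ_{j<i} ((v_i · u_j) / (u_j · u_j)) · u_j.

Step by step this gives:
  u_1 = (1, 1, 3, 1)
  u_2 = (1/4, 1/4, -1/4, 1/4)

Orthogonality check:
  u_2 · u_1 = 0 (should be 0)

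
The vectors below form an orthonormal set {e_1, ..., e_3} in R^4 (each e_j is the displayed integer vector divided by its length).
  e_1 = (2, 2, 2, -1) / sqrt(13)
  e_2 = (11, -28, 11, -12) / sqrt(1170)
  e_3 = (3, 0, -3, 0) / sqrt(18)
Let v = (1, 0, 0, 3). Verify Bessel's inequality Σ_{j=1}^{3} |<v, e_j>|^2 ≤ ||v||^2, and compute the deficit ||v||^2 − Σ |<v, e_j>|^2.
Σ |<v, e_j>|^2 = 10/9; ||v||^2 = 10; deficit = 80/9

Write each e_j = u_j / sqrt(<u_j, u_j>) where u_j is the displayed integer vector. Then <v, e_j> = <v, u_j> / sqrt(<u_j, u_j>), so |<v, e_j>|^2 = <v, u_j>^2 / <u_j, u_j>.
Coefficients: <v, e_1> = -1/sqrt(13), <v, e_2> = -25/sqrt(1170), <v, e_3> = 3/sqrt(18).
Square and sum: Σ |<v, e_j>|^2 = 10/9.
Compute ||v||^2 = v·v = 10.
Deficit = 10 − 10/9 = 80/9 ≥ 0, confirming Bessel's inequality. (The deficit equals ||v − Σ <v,e_j> e_j||^2, the squared distance from v to span{e_j}.)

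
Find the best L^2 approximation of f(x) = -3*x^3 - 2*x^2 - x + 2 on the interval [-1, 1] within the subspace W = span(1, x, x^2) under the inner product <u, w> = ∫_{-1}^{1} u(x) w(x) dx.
g(x) = -2*x^2 - 14*x/5 + 2

The best approximation g ∈ W is the orthogonal projection of f onto W. Writing g = a_0 + a_1 x + a_2 x^2, the coefficients solve the normal equations G · a = b where
  G_{ij} = <φ_i, φ_j> and b_i = <f, φ_i>, with φ_0 = 1, φ_1 = x, φ_2 = x^2.
G =
  [2, 0, 2/3]
  [0, 2/3, 0]
  [2/3, 0, 2/5],
b = (8/3, -28/15, 8/15).
Solving gives a_0 = 2, a_1 = -14/5, a_2 = -2, so
  g(x) = -2*x^2 - 14*x/5 + 2.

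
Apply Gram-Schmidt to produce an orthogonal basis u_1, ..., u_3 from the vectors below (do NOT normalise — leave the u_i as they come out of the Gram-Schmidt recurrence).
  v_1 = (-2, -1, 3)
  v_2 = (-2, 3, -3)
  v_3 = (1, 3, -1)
Orthogonal basis:
  u_1 = (-2, -1, 3)
  u_2 = (-22/7, 17/7, -9/7)
  u_3 = (51/61, 102/61, 68/61)

Apply the Gram-Schmidt recurrence
  u_1 = v_1
  u_i = v_i − Σ_{j<i} ((v_i · u_j) / (u_j · u_j)) · u_j.

Step by step this gives:
  u_1 = (-2, -1, 3)
  u_2 = (-22/7, 17/7, -9/7)
  u_3 = (51/61, 102/61, 68/61)

Orthogonality check:
  u_2 · u_1 = 0 (should be 0)
  u_3 · u_1 = 0 (should be 0)
  u_3 · u_2 = 0 (should be 0)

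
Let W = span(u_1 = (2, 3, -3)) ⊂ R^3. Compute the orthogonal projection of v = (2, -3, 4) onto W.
proj_W(v) = (-17/11, -51/22, 51/22)

Set up U = [u_1 | ... | u_1] ∈ R^(3×1). The projector onto W = col(U) is P = U (U^T U)^(-1) U^T.
Compute U^T U =
  [22],
and U^T v = (-17).
Solve U^T U · c = U^T v for the coefficients: c = (-17/22). The projection is proj_W(v) = U c.
Check: (v - proj_W(v)) · u_1 = 0  (should be 0).
Result: proj_W(v) = (-17/11, -51/22, 51/22).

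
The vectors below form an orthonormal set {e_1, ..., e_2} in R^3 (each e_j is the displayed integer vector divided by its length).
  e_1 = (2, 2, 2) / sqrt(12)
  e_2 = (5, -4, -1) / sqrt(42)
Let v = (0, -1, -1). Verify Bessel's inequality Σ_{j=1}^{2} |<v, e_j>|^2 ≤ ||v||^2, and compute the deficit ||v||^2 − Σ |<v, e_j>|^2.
Σ |<v, e_j>|^2 = 27/14; ||v||^2 = 2; deficit = 1/14

Write each e_j = u_j / sqrt(<u_j, u_j>) where u_j is the displayed integer vector. Then <v, e_j> = <v, u_j> / sqrt(<u_j, u_j>), so |<v, e_j>|^2 = <v, u_j>^2 / <u_j, u_j>.
Coefficients: <v, e_1> = -4/sqrt(12), <v, e_2> = 5/sqrt(42).
Square and sum: Σ |<v, e_j>|^2 = 27/14.
Compute ||v||^2 = v·v = 2.
Deficit = 2 − 27/14 = 1/14 ≥ 0, confirming Bessel's inequality. (The deficit equals ||v − Σ <v,e_j> e_j||^2, the squared distance from v to span{e_j}.)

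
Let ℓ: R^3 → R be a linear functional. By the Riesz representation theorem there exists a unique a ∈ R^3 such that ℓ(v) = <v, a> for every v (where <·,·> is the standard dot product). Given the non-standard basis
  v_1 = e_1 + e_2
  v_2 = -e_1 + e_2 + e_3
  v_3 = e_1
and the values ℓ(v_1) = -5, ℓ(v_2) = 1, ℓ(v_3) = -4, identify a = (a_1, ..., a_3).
a = (-4, -1, -2)

Write a = (a_1, ..., a_3) in the standard basis. For each basis vector v_i, ℓ(v_i) = <v_i, a> is a linear equation in the a_j's. Collect the n equations into a matrix system V a = ℓ, where row i of V is v_i (expressed in the standard basis). Since V is invertible (lower-triangular with 1s on the diagonal, up to permutation), solve by back-substitution:
  V =
[[1, 1, 0],
 [-1, 1, 1],
 [1, 0, 0]]
  V a = (-5, 1, -4)
Solving gives a = (-4, -1, -2).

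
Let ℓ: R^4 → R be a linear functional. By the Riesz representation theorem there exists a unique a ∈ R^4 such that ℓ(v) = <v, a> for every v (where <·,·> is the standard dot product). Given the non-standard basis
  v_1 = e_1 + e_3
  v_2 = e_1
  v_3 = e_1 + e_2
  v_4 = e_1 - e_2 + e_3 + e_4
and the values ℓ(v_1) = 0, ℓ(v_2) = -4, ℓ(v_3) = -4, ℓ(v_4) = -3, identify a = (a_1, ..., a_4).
a = (-4, 0, 4, -3)

Write a = (a_1, ..., a_4) in the standard basis. For each basis vector v_i, ℓ(v_i) = <v_i, a> is a linear equation in the a_j's. Collect the n equations into a matrix system V a = ℓ, where row i of V is v_i (expressed in the standard basis). Since V is invertible (lower-triangular with 1s on the diagonal, up to permutation), solve by back-substitution:
  V =
[[1, 0, 1, 0],
 [1, 0, 0, 0],
 [1, 1, 0, 0],
 [1, -1, 1, 1]]
  V a = (0, -4, -4, -3)
Solving gives a = (-4, 0, 4, -3).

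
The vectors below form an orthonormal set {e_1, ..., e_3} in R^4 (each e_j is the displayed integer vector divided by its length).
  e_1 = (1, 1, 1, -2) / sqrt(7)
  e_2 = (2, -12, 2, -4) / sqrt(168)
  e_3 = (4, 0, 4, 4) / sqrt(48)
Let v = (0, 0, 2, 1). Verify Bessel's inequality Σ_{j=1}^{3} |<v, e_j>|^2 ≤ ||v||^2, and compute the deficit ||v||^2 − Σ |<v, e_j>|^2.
Σ |<v, e_j>|^2 = 3; ||v||^2 = 5; deficit = 2

Write each e_j = u_j / sqrt(<u_j, u_j>) where u_j is the displayed integer vector. Then <v, e_j> = <v, u_j> / sqrt(<u_j, u_j>), so |<v, e_j>|^2 = <v, u_j>^2 / <u_j, u_j>.
Coefficients: <v, e_1> = 0/sqrt(7), <v, e_2> = 0/sqrt(168), <v, e_3> = 12/sqrt(48).
Square and sum: Σ |<v, e_j>|^2 = 3.
Compute ||v||^2 = v·v = 5.
Deficit = 5 − 3 = 2 ≥ 0, confirming Bessel's inequality. (The deficit equals ||v − Σ <v,e_j> e_j||^2, the squared distance from v to span{e_j}.)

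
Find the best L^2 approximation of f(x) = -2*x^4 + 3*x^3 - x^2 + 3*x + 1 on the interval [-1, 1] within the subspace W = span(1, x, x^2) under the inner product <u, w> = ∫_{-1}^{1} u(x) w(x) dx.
g(x) = -19*x^2/7 + 24*x/5 + 41/35

The best approximation g ∈ W is the orthogonal projection of f onto W. Writing g = a_0 + a_1 x + a_2 x^2, the coefficients solve the normal equations G · a = b where
  G_{ij} = <φ_i, φ_j> and b_i = <f, φ_i>, with φ_0 = 1, φ_1 = x, φ_2 = x^2.
G =
  [2, 0, 2/3]
  [0, 2/3, 0]
  [2/3, 0, 2/5],
b = (8/15, 16/5, -32/105).
Solving gives a_0 = 41/35, a_1 = 24/5, a_2 = -19/7, so
  g(x) = -19*x^2/7 + 24*x/5 + 41/35.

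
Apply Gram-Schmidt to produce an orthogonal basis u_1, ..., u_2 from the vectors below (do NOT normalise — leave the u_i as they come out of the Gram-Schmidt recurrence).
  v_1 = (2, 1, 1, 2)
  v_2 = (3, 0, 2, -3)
Orthogonal basis:
  u_1 = (2, 1, 1, 2)
  u_2 = (13/5, -1/5, 9/5, -17/5)

Apply the Gram-Schmidt recurrence
  u_1 = v_1
  u_i = v_i − Σ_{j<i} ((v_i · u_j) / (u_j · u_j)) · u_j.

Step by step this gives:
  u_1 = (2, 1, 1, 2)
  u_2 = (13/5, -1/5, 9/5, -17/5)

Orthogonality check:
  u_2 · u_1 = 0 (should be 0)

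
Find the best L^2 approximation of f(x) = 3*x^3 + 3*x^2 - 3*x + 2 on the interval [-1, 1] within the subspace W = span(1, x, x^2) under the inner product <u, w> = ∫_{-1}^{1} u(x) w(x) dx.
g(x) = 3*x^2 - 6*x/5 + 2

The best approximation g ∈ W is the orthogonal projection of f onto W. Writing g = a_0 + a_1 x + a_2 x^2, the coefficients solve the normal equations G · a = b where
  G_{ij} = <φ_i, φ_j> and b_i = <f, φ_i>, with φ_0 = 1, φ_1 = x, φ_2 = x^2.
G =
  [2, 0, 2/3]
  [0, 2/3, 0]
  [2/3, 0, 2/5],
b = (6, -4/5, 38/15).
Solving gives a_0 = 2, a_1 = -6/5, a_2 = 3, so
  g(x) = 3*x^2 - 6*x/5 + 2.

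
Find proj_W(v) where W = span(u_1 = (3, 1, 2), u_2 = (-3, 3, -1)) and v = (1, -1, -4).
proj_W(v) = (-81/101, -179/101, -92/101)

Set up U = [u_1 | ... | u_2] ∈ R^(3×2). The projector onto W = col(U) is P = U (U^T U)^(-1) U^T.
Compute U^T U =
  [14, -8]
  [-8, 19],
and U^T v = (-6, -2).
Solve U^T U · c = U^T v for the coefficients: c = (-65/101, -38/101). The projection is proj_W(v) = U c.
Check: (v - proj_W(v)) · u_1 = 0  (should be 0).
Check: (v - proj_W(v)) · u_2 = 0  (should be 0).
Result: proj_W(v) = (-81/101, -179/101, -92/101).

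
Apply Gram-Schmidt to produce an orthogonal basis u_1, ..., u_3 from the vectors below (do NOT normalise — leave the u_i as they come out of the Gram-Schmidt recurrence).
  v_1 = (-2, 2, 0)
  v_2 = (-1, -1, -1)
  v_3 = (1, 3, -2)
Orthogonal basis:
  u_1 = (-2, 2, 0)
  u_2 = (-1, -1, -1)
  u_3 = (4/3, 4/3, -8/3)

Apply the Gram-Schmidt recurrence
  u_1 = v_1
  u_i = v_i − Σ_{j<i} ((v_i · u_j) / (u_j · u_j)) · u_j.

Step by step this gives:
  u_1 = (-2, 2, 0)
  u_2 = (-1, -1, -1)
  u_3 = (4/3, 4/3, -8/3)

Orthogonality check:
  u_2 · u_1 = 0 (should be 0)
  u_3 · u_1 = 0 (should be 0)
  u_3 · u_2 = 0 (should be 0)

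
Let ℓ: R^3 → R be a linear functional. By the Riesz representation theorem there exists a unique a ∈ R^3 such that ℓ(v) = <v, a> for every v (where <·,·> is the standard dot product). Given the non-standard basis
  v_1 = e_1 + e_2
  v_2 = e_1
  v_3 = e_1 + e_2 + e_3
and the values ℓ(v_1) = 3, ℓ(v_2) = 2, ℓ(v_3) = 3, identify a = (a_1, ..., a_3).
a = (2, 1, 0)

Write a = (a_1, ..., a_3) in the standard basis. For each basis vector v_i, ℓ(v_i) = <v_i, a> is a linear equation in the a_j's. Collect the n equations into a matrix system V a = ℓ, where row i of V is v_i (expressed in the standard basis). Since V is invertible (lower-triangular with 1s on the diagonal, up to permutation), solve by back-substitution:
  V =
[[1, 1, 0],
 [1, 0, 0],
 [1, 1, 1]]
  V a = (3, 2, 3)
Solving gives a = (2, 1, 0).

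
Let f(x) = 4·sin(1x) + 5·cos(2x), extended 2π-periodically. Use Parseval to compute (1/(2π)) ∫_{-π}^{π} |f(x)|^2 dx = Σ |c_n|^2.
Σ |c_n|^2 = 41/2

Expand |f|^2 and use orthogonality of {sin(nx), cos(mx)} on [-π, π]:
  ∫_{-π}^{π} sin(nx)^2 dx = π, ∫ cos(mx)^2 dx = π, and cross terms integrate to 0.
So ∫_{-π}^{π} f(x)^2 dx = 4^2 · π + 5^2 · π = (16 + 25)π.
Divide by 2π: (16 + 25)/2 = 41/2.
By Parseval, this equals Σ |c_n|^2.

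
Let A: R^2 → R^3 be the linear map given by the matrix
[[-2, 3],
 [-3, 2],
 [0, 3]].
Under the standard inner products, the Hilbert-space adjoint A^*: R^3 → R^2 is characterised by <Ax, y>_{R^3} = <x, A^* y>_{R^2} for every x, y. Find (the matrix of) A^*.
A^* = A^T =
[[-2, -3, 0],
 [3, 2, 3]]

For real matrices with standard dot products, the defining identity <Ax, y> = <x, A^* y> gives (Ax)^T y = x^T (A^*) y, i.e. x^T A^T y = x^T (A^*) y. Since this holds for all x, y, we must have A^* = A^T. Therefore
A^* =
[[-2, -3, 0],
 [3, 2, 3]].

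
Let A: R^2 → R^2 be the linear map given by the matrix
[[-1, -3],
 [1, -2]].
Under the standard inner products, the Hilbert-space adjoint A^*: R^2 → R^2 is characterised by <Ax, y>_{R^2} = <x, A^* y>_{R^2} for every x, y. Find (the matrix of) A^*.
A^* = A^T =
[[-1, 1],
 [-3, -2]]

For real matrices with standard dot products, the defining identity <Ax, y> = <x, A^* y> gives (Ax)^T y = x^T (A^*) y, i.e. x^T A^T y = x^T (A^*) y. Since this holds for all x, y, we must have A^* = A^T. Therefore
A^* =
[[-1, 1],
 [-3, -2]].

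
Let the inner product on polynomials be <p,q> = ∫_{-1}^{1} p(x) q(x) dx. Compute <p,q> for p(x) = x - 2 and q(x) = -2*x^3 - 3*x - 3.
<p,q> = 46/5

Expand the product: p(x)·q(x) = -2*x^4 + 4*x^3 - 3*x^2 + 3*x + 6.
∫_{-1}^{1} of each monomial x^k gives [2/(k+1) if k even, 0 if k odd]. Integrating term-by-term (or equivalently evaluating the antiderivative F(x) = -2*x^5/5 + x^4 - x^3 + 3*x^2/2 + 6*x at the endpoints):
  F(1) − F(−1) = 71/10 − (-21/10) = 46/5.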